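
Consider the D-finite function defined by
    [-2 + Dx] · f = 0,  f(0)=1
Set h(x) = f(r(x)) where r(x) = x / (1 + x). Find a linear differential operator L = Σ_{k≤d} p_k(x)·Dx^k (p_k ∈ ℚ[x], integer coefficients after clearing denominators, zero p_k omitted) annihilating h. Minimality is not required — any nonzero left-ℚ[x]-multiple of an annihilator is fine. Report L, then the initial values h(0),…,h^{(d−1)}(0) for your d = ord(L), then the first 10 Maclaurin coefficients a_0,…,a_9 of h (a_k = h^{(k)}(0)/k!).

L = -2 + (1 + 2·x + x^2)·Dx  (order 1).
h: a_k = 1, 2, 0, -2/3, 2/3, -2/5, 4/45, 10/63, -32/105, 142/405, …
ICs: h(0) = 1.

f: a_k = 1, 2, 2, 4/3, 2/3, 4/15, 4/45, 8/315, 2/315, 4/2835, …
Substitute x→r, Dx→(1/r')Dx; clear ⇒ L₀.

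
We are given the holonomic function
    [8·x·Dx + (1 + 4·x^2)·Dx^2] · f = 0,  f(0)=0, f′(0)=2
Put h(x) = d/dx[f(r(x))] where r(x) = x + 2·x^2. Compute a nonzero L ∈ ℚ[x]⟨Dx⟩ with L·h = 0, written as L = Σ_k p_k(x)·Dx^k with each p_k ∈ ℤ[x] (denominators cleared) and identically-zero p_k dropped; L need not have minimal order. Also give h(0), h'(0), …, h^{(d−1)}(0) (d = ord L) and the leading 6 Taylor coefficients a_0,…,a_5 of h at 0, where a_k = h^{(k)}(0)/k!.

L = (-4 + 8·x + 64·x^2 + 192·x^3 + 192·x^4) + (1 + 4·x + 4·x^2 + 32·x^3 + 80·x^4 + 64·x^5)·Dx  (order 1).
h: a_k = 2, 8, -8, -64, -128, 256, …
ICs: h(0) = 2.

f: a_k = 0, 2, 0, -8/3, 0, 32/5, …
h₀=f(r): pull back L_f along r ⇒ L₀.
h=h₀': d/dx-closure on L₀ ⇒ L.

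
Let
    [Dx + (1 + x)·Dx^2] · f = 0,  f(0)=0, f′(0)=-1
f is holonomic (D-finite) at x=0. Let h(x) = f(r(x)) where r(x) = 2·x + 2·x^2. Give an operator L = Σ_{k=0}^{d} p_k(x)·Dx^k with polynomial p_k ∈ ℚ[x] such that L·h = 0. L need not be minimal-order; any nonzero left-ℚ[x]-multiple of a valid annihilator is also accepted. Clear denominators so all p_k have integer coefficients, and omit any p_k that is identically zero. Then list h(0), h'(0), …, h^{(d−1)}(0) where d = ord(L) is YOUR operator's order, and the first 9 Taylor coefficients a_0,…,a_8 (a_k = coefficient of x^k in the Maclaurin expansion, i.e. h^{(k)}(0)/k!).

f: a_k = 0, -1, 1/2, -1/3, 1/4, -1/5, 1/6, -1/7, 1/8, …
h₀=f(r): pull back L_f along r ⇒ L₀.
L = (4·x + 4·x^2)·Dx + (1 + 4·x + 6·x^2 + 4·x^3)·Dx^2  (order 2).
h: a_k = 0, -2, 0, 4/3, -2, 8/5, 0, -16/7, 4, …
ICs: h(0) = 0, h′(0) = -2.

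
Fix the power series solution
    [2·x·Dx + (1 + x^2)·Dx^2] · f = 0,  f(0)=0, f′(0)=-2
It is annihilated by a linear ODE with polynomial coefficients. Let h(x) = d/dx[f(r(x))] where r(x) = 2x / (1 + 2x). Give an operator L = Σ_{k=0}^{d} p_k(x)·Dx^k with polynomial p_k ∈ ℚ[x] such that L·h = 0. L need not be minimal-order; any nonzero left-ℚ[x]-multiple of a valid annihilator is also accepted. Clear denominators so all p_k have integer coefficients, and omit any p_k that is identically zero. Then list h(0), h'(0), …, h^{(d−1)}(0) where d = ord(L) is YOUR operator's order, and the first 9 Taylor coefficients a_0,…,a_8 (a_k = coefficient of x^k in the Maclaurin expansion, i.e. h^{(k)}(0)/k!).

L = (4 + 16·x) + (1 + 4·x + 8·x^2)·Dx  (order 1).
h: a_k = -4, 16, -32, 0, 256, -1024, 2048, 0, -16384, …
ICs: h(0) = -4.

f: a_k = 0, -2, 0, 2/3, 0, -2/5, 0, 2/7, 0, …
f∘r: x↦r, Dx↦Dx/r' in L_f ⇒ L₀.
h₀' ⇒ L via d/dx closure of L₀.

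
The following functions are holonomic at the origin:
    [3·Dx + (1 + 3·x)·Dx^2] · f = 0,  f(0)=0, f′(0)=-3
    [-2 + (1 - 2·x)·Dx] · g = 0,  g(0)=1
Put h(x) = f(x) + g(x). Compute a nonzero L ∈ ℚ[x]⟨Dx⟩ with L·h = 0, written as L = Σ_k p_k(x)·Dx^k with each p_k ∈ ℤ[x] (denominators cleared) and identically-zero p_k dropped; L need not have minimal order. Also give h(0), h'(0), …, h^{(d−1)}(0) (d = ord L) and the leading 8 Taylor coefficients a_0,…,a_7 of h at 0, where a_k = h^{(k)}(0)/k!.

f: a_k = 0, -3, 9/2, -9, 81/4, -243/5, 243/2, -2187/7, …
g: a_k = 1, 2, 4, 8, 16, 32, 64, 128, …
Sum ⇒ L₀ = lclm(L_f,L_g) in ℚ(x)⟨Dx⟩.
L = (-144 - 72·x)·Dx + (-6 - 216·x - 144·x^2)·Dx^2 + (7 + 13·x - 36·x^2 - 36·x^3)·Dx^3  (order 3).
h: a_k = 1, -1, 17/2, -1, 145/4, -83/5, 371/2, -1291/7, …
ICs: h(0) = 1, h′(0) = -1, h′′(0) = 17.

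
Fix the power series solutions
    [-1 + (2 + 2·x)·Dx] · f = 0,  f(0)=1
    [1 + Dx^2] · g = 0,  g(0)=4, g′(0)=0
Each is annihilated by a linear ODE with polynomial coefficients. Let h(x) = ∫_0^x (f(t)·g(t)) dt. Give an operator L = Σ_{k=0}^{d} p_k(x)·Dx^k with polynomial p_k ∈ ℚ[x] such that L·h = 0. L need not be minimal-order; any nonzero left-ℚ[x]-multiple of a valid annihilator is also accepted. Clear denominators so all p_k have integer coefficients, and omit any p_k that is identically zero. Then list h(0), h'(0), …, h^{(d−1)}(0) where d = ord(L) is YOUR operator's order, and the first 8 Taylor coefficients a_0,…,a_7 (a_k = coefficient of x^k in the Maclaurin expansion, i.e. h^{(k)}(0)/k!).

f: a_k = 1, 1/2, -1/8, 1/16, -5/128, 7/256, -21/1024, 33/2048, …
g: a_k = 4, 0, -2, 0, 1/6, 0, -1/180, 0, …
L₀ := L_f ⊗_s L_g (sym. prod.), ord ≤ 2.
h=∫h₀ ⇒ L = L₀·Dx.
L = (7 + 8·x + 4·x^2)·Dx + (-4 - 4·x)·Dx^2 + (4 + 8·x + 4·x^2)·Dx^3  (order 3).
h: a_k = 0, 4, 1, -5/6, -3/16, 5/96, 13/1152, -349/80640, …
ICs: h(0) = 0, h′(0) = 4, h′′(0) = 2.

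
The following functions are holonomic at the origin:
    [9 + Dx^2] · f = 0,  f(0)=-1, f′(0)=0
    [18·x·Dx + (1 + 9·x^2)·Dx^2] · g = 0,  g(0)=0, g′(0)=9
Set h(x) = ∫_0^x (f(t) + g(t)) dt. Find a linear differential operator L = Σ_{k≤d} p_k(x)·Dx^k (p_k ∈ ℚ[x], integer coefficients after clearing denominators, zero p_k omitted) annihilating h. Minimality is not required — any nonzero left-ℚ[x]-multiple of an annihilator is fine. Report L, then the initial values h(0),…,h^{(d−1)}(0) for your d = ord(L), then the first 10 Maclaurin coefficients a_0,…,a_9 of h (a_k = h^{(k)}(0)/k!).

f: a_k = -1, 0, 9/2, 0, -27/8, 0, 81/80, 0, -729/4480, 0, …
g: a_k = 0, 9, 0, -27, 0, 729/5, 0, -6561/7, 0, 6561, …
Sum ⇒ L₀ = lclm(L_f,L_g) in ℚ(x)⟨Dx⟩.
h=∫h₀ ⇒ L = L₀·Dx.
L = (-1782·x + 20412·x^3 + 13122·x^5)·Dx^2 + (-9 + 567·x^2 + 6561·x^4 + 6561·x^6)·Dx^3 + (-198·x + 2268·x^3 + 1458·x^5)·Dx^4 + (-1 + 63·x^2 + 729·x^4 + 729·x^6)·Dx^5  (order 5).
h: a_k = 0, -1, 9/2, 3/2, -27/4, -27/40, 243/10, 81/560, -6561/56, -81/4480, …
ICs: h(0) = 0, h′(0) = -1, h′′(0) = 9, h′′′(0) = 9, h′′′′(0) = -162.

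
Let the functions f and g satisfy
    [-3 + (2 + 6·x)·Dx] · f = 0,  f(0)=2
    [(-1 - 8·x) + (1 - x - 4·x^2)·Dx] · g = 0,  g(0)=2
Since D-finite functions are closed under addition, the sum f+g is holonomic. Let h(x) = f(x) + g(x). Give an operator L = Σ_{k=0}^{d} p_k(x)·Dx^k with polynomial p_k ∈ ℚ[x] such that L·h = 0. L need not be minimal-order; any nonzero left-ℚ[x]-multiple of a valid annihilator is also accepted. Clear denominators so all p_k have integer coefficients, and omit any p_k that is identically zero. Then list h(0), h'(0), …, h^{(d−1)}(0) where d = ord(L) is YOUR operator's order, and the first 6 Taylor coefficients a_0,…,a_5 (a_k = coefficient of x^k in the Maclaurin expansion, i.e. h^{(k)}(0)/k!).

L = (69 + 387·x + 900·x^2 + 1440·x^3) + (-49 - 318·x - 1257·x^2 - 3240·x^3 - 3600·x^4)·Dx + (-2 + 46·x + 234·x^2 - 86·x^3 - 1440·x^4 - 1440·x^5)·Dx^2  (order 2).
h: a_k = 4, 5, 31/4, 171/8, 3307/64, 18341/128, …
ICs: h(0) = 4, h′(0) = 5.

f: a_k = 2, 3, -9/4, 27/8, -405/64, 1701/128, …
g: a_k = 2, 2, 10, 18, 58, 130, …
Weyl lclm of L_f,L_g ⇒ L₀ (ord ≤ 2).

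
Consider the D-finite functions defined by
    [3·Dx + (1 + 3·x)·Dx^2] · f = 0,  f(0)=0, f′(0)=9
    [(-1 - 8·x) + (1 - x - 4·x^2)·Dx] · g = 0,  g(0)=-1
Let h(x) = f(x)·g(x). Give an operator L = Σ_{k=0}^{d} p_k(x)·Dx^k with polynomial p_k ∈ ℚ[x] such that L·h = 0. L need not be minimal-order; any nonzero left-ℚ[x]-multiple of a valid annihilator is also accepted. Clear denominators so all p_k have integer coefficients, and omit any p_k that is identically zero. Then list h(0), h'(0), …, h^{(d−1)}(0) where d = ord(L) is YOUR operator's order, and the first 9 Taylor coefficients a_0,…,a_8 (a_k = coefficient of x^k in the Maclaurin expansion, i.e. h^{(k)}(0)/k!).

L = (11 + 48·x) + (-1 + 25·x + 60·x^2)·Dx + (-1 - 2·x + 7·x^2 + 12·x^3)·Dx^2  (order 2).
h: a_k = 0, -9, 9/2, -117/2, 81/4, -7191/20, 1719/20, -64107/28, 144099/280, …
ICs: h(0) = 0, h′(0) = -9.

f: a_k = 0, 9, -27/2, 27, -243/4, 729/5, -729/2, 6561/7, -19683/8, …
g: a_k = -1, -1, -5, -9, -29, -65, -181, -441, -1165, …
h₀=f·g: eliminate ⇒ L₀, order ≤ 2·1.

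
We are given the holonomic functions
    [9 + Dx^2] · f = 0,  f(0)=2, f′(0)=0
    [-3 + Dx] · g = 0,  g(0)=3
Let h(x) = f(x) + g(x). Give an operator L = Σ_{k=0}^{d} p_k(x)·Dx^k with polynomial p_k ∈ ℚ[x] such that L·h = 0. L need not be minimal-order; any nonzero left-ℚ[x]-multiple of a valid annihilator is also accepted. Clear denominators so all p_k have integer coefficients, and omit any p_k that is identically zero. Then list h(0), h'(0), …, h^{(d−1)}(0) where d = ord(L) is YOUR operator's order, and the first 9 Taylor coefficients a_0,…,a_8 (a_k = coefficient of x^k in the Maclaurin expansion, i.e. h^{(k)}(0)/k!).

f: a_k = 2, 0, -9, 0, 27/4, 0, -81/40, 0, 729/2240, …
g: a_k = 3, 9, 27/2, 27/2, 81/8, 243/40, 243/80, 729/560, 2187/4480, …
h₀=f+g: left-lcm gives L₀, ord ≤ 3.
L = -27 + 9·Dx - 3·Dx^2 + Dx^3  (order 3).
h: a_k = 5, 9, 9/2, 27/2, 135/8, 243/40, 81/80, 729/560, 729/896, …
ICs: h(0) = 5, h′(0) = 9, h′′(0) = 9.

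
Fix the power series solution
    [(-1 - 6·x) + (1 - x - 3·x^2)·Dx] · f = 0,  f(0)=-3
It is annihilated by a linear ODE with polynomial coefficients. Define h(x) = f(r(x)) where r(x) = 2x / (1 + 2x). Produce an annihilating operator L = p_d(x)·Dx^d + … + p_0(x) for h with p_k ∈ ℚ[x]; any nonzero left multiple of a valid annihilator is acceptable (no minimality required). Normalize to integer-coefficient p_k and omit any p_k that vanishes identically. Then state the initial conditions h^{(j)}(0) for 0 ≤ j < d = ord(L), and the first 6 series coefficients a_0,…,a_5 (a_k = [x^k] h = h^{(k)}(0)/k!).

L = (2 + 28·x) + (-1 - 4·x + 8·x^2 + 24·x^3)·Dx  (order 1).
h: a_k = -3, -6, -36, 0, -432, 864, …
ICs: h(0) = -3.

f: a_k = -3, -3, -12, -21, -57, -120, …
Change of var in L_f (x↦r) gives L₀.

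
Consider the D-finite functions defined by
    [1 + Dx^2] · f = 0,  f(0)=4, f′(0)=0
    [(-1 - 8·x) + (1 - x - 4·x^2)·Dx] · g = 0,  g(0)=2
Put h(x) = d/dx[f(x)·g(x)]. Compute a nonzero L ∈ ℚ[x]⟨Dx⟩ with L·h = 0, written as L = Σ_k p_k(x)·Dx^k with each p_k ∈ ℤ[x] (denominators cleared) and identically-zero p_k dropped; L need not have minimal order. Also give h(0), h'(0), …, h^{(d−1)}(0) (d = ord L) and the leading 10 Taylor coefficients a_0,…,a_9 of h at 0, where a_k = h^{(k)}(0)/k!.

L = (159 - 2·x - 7·x^2 + 8·x^3 + 16·x^4) + (22 + 178·x + 24·x^2 + 64·x^3)·Dx + (-7 + 6·x + 25·x^2 + 8·x^3 + 16·x^4)·Dx^2  (order 2).
h: a_k = 8, 72, 204, 2548/3, 7265/3, 120029/15, 2060723/90, 14457427/210, 109315417/560, 25452408689/45360, …
ICs: h(0) = 8, h′(0) = 72.

f: a_k = 4, 0, -2, 0, 1/6, 0, -1/180, 0, 1/10080, 0, …
g: a_k = 2, 2, 10, 18, 58, 130, 362, 882, 2330, 5858, …
L₀ := L_f ⊗_s L_g (sym. prod.), ord ≤ 2.
Differentiate: ansatz ord ≤ ord L₀ ⇒ L.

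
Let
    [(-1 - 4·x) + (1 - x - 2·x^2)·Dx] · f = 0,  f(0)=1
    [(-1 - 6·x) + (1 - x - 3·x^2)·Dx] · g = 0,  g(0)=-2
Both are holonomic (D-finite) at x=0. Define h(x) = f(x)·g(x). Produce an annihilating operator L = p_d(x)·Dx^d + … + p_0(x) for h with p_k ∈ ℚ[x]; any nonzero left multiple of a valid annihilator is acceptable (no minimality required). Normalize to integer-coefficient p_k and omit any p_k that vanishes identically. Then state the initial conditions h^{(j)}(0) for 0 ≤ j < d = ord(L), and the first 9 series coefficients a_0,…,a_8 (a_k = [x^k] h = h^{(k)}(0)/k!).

L = (-2 - 8·x + 15·x^2 + 24·x^3) + (1 - 2·x - 4·x^2 + 5·x^3 + 6·x^4)·Dx  (order 1).
h: a_k = -2, -4, -16, -38, -108, -264, -674, -1636, -4000, …
ICs: h(0) = -2.

f: a_k = 1, 1, 3, 5, 11, 21, 43, 85, 171, …
g: a_k = -2, -2, -8, -14, -38, -80, -194, -434, -1016, …
Product ⇒ symmetric product L₀, ord ≤ 1.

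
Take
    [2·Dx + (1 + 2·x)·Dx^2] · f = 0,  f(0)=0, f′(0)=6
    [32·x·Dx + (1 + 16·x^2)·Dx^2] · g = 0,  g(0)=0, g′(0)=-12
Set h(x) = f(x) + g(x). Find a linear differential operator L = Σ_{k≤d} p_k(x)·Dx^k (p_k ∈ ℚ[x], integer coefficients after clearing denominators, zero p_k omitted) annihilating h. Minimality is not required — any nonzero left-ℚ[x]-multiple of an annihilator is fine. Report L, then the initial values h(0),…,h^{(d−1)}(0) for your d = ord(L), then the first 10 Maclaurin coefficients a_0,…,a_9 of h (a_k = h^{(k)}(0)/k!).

L = (-32 - 192·x + 1536·x^2 + 1024·x^3)·Dx + (-20 - 64·x + 576·x^2 + 3072·x^3 + 2048·x^4)·Dx^2 + (-1 + 14·x + 32·x^2 + 256·x^3 + 768·x^4 + 512·x^5)·Dx^3  (order 3).
h: a_k = 0, -6, -6, 72, -12, -2976/5, -32, 49536/7, -96, -261632/3, …
ICs: h(0) = 0, h′(0) = -6, h′′(0) = -12.

f: a_k = 0, 6, -6, 8, -12, 96/5, -32, 384/7, -96, 512/3, …
g: a_k = 0, -12, 0, 64, 0, -3072/5, 0, 49152/7, 0, -262144/3, …
Weyl lclm of L_f,L_g ⇒ L₀ (ord ≤ 4).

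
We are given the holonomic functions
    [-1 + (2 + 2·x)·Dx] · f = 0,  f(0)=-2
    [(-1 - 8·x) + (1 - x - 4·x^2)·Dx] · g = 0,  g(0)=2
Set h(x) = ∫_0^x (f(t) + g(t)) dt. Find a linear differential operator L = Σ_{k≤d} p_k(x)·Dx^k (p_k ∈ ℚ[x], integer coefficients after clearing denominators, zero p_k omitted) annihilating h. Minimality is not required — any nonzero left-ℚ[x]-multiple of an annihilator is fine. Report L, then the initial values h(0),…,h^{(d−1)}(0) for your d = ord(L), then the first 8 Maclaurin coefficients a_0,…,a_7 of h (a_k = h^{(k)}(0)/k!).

f: a_k = -2, -1, 1/4, -1/8, 5/64, -7/128, 21/512, -33/1024, …
g: a_k = 2, 2, 10, 18, 58, 130, 362, 882, …
L₀ := lclm(L_f,L_g); ord L₀ ≤ 1+1.
h=∫₀ˣh₀: take L = L₀·Dx.
L = (21 + 75·x + 228·x^2 + 160·x^3)·Dx + (-41 - 174·x - 609·x^2 - 872·x^3 - 400·x^4)·Dx^2 + (2 + 38·x + 30·x^2 - 198·x^3 - 352·x^4 - 160·x^5)·Dx^3  (order 3).
h: a_k = 0, 0, 1/2, 41/12, 143/32, 3717/320, 16633/768, 185365/3584, …
ICs: h(0) = 0, h′(0) = 0, h′′(0) = 1.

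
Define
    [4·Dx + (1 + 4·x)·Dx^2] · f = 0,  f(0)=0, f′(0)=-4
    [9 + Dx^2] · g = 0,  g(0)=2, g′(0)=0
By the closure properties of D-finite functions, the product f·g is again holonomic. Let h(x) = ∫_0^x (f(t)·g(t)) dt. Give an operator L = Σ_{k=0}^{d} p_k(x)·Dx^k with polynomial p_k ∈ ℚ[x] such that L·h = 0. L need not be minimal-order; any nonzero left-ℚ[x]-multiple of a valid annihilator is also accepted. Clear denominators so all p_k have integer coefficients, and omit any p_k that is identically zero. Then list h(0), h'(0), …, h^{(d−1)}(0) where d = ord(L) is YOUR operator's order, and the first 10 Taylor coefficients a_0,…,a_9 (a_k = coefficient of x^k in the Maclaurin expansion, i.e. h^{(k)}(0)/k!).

L = (-2043 - 1296·x + 44064·x^2 + 186624·x^3 + 186624·x^4)·Dx + (72 + 5472·x + 31104·x^2 + 41472·x^3)·Dx^2 + (-182 + 864·x + 12096·x^2 + 41472·x^3 + 41472·x^4)·Dx^3 + (8 + 608·x + 3456·x^2 + 4608·x^3)·Dx^4 + (5 + 112·x + 800·x^2 + 2304·x^3 + 2304·x^4)·Dx^5  (order 5).
h: a_k = 0, 0, -4, 16/3, -5/3, 56/5, -1223/30, 2530/21, -208169/560, 53279/45, …
ICs: h(0) = 0, h′(0) = 0, h′′(0) = -8, h′′′(0) = 32, h′′′′(0) = -40.

f: a_k = 0, -4, 8, -64/3, 64, -1024/5, 2048/3, -16384/7, 8192, -262144/9, …
g: a_k = 2, 0, -9, 0, 27/4, 0, -81/40, 0, 729/2240, 0, …
L₀ := L_f ⊗_s L_g (sym. prod.), ord ≤ 4.
h=∫h₀ ⇒ L = L₀·Dx.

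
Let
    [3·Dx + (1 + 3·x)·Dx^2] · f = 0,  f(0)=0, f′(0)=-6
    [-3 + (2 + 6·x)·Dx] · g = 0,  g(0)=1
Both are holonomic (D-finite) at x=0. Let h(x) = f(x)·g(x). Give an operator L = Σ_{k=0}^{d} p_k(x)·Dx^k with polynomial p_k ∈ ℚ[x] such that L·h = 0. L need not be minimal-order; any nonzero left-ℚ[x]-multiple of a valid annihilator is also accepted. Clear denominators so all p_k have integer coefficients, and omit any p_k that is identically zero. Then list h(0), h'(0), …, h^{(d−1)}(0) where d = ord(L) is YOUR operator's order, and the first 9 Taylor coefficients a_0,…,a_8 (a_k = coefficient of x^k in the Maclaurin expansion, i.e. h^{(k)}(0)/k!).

f: a_k = 0, -6, 9, -18, 81/2, -486/5, 243, -4374/7, 6561/4, …
g: a_k = 1, 3/2, -9/8, 27/16, -405/128, 1701/256, -15309/1024, 72171/2048, -2814669/32768, …
L₀ := L_f ⊗_s L_g (sym. prod.), ord ≤ 2.
L = 9 + (4 + 24·x + 36·x^2)·Dx^2  (order 2).
h: a_k = 0, -6, 0, 9/4, -27/4, 5751/320, -7533/160, 2218347/17920, -5880843/17920, …
ICs: h(0) = 0, h′(0) = -6.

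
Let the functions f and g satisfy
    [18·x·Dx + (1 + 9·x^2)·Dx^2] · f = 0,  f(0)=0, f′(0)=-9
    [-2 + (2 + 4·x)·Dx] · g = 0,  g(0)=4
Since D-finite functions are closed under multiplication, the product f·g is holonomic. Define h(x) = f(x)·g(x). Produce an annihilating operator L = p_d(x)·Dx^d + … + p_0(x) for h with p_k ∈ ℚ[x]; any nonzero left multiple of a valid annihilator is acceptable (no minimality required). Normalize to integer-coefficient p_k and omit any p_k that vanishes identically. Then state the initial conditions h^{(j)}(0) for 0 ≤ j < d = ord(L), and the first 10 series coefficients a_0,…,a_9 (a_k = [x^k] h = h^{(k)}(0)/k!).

L = (3 - 18·x - 9·x^2) + (-2 + 14·x + 54·x^2 + 36·x^3)·Dx + (1 + 4·x + 13·x^2 + 36·x^3 + 36·x^4)·Dx^2  (order 2).
h: a_k = 0, -36, -36, 126, 90, -6147/10, -5607/10, 562869/140, 486891/140, -6221637/224, …
ICs: h(0) = 0, h′(0) = -36.

f: a_k = 0, -9, 0, 27, 0, -729/5, 0, 6561/7, 0, -6561, …
g: a_k = 4, 4, -2, 2, -5/2, 7/2, -21/4, 33/4, -429/32, 715/32, …
f·g: L₀ = L_f ⊗_s L_g, ord ≤ 2·1.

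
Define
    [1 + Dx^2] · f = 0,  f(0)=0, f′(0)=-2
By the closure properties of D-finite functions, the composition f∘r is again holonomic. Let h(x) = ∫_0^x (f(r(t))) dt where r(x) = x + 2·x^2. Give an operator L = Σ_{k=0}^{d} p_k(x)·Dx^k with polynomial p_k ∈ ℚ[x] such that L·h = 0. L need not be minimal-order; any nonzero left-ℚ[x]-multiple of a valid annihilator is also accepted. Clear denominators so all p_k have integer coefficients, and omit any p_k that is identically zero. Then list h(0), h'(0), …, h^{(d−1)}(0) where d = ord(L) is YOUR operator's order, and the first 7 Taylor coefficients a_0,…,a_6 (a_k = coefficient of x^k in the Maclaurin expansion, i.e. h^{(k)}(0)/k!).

f: a_k = 0, -2, 0, 1/3, 0, -1/60, 0, …
Substitute x→r, Dx→(1/r')Dx; clear ⇒ L₀.
h=∫₀ˣh₀: take L = L₀·Dx.
L = (1 + 12·x + 48·x^2 + 64·x^3)·Dx - 4·Dx^2 + (1 + 4·x)·Dx^3  (order 3).
h: a_k = 0, 0, -1, -4/3, 1/12, 2/5, 239/360, …
ICs: h(0) = 0, h′(0) = 0, h′′(0) = -2.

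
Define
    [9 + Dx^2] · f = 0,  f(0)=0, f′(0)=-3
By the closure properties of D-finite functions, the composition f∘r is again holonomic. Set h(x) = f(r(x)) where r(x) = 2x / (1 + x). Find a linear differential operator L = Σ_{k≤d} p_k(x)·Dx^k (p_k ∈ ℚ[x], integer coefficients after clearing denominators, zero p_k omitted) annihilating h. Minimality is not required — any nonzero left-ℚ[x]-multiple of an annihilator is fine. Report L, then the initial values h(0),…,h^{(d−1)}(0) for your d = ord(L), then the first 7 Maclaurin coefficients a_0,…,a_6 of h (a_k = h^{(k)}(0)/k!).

f: a_k = 0, -3, 0, 9/2, 0, -81/40, 0, …
Change of var in L_f (x↦r) gives L₀.
L = 36 + (2 + 6·x + 6·x^2 + 2·x^3)·Dx + (1 + 4·x + 6·x^2 + 4·x^3 + x^4)·Dx^2  (order 2).
h: a_k = 0, -6, 6, 30, -102, 726/5, -30, …
ICs: h(0) = 0, h′(0) = -6.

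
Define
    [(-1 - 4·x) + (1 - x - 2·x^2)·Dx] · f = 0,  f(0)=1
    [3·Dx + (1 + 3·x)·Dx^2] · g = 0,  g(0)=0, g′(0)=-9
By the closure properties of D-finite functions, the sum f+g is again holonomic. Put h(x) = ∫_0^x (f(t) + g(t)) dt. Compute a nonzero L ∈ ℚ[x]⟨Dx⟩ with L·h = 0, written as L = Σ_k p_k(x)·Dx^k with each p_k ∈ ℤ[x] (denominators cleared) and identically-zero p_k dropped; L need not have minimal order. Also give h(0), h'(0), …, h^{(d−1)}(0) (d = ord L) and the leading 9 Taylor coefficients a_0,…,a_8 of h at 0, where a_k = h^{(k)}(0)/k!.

L = (66 + 270·x + 576·x^2 + 336·x^3 + 288·x^4)·Dx^2 + (4 + 96·x + 492·x^2 + 832·x^3 + 696·x^4 + 480·x^5)·Dx^3 + (-3 - 19·x - 25·x^2 + 39·x^3 + 116·x^4 + 164·x^5 + 96·x^6)·Dx^4  (order 4).
h: a_k = 0, 1, -4, 11/2, -11/2, 287/20, -104/5, 815/14, -2983/28, …
ICs: h(0) = 0, h′(0) = 1, h′′(0) = -8, h′′′(0) = 33.

f: a_k = 1, 1, 3, 5, 11, 21, 43, 85, 171, …
g: a_k = 0, -9, 27/2, -27, 243/4, -729/5, 729/2, -6561/7, 19683/8, …
Weyl lclm of L_f,L_g ⇒ L₀ (ord ≤ 3).
h=∫h₀ ⇒ L = L₀·Dx.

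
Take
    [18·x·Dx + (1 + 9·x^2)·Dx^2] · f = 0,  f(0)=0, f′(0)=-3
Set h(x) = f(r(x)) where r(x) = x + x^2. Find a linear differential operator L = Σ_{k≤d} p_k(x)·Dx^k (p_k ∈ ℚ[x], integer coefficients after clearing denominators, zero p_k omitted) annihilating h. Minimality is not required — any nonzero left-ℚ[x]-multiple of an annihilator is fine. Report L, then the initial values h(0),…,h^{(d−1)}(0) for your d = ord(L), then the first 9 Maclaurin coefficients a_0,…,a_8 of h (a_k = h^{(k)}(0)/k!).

L = (-2 + 18·x + 72·x^2 + 108·x^3 + 54·x^4)·Dx + (1 + 2·x + 9·x^2 + 36·x^3 + 45·x^4 + 18·x^5)·Dx^2  (order 2).
h: a_k = 0, -3, -3, 9, 27, -108/5, -234, -1215/7, 1701, …
ICs: h(0) = 0, h′(0) = -3.

f: a_k = 0, -3, 0, 9, 0, -243/5, 0, 2187/7, 0, …
Substitute x→r, Dx→(1/r')Dx; clear ⇒ L₀.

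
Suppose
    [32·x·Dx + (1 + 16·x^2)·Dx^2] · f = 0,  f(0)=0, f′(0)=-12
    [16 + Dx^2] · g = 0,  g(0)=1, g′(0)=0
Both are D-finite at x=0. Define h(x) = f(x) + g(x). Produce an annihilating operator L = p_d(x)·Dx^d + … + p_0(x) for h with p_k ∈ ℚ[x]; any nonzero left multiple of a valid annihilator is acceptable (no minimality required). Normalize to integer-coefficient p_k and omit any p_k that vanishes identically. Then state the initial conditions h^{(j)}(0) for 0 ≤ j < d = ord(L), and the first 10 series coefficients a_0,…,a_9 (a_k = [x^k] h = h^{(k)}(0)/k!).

f: a_k = 0, -12, 0, 64, 0, -3072/5, 0, 49152/7, 0, -262144/3, …
g: a_k = 1, 0, -8, 0, 32/3, 0, -256/45, 0, 512/315, 0, …
h₀=f+g: left-lcm gives L₀, ord ≤ 4.
L = (-5632·x + 114688·x^3 + 131072·x^5)·Dx + (-16 + 1792·x^2 + 36864·x^4 + 65536·x^6)·Dx^2 + (-352·x + 7168·x^3 + 8192·x^5)·Dx^3 + (-1 + 112·x^2 + 2304·x^4 + 4096·x^6)·Dx^4  (order 4).
h: a_k = 1, -12, -8, 64, 32/3, -3072/5, -256/45, 49152/7, 512/315, -262144/3, …
ICs: h(0) = 1, h′(0) = -12, h′′(0) = -16, h′′′(0) = 384.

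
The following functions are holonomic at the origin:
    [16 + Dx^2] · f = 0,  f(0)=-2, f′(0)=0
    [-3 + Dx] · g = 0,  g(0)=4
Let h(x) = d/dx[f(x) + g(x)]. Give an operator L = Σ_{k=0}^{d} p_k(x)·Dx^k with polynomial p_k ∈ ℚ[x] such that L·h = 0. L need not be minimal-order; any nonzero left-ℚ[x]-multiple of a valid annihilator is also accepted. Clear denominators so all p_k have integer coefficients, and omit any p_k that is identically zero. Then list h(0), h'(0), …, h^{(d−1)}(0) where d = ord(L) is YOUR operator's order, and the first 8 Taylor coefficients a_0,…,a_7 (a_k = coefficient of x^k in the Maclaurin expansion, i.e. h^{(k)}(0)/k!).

L = 48 - 16·Dx + 3·Dx^2 - Dx^3  (order 3).
h: a_k = 12, 68, 54, -94/3, 81/2, 2777/30, 243/20, -26207/1260, …
ICs: h(0) = 12, h′(0) = 68, h′′(0) = 108.

f: a_k = -2, 0, 16, 0, -64/3, 0, 512/45, 0, …
g: a_k = 4, 12, 18, 18, 27/2, 81/10, 81/20, 243/140, …
Sum ⇒ L₀ = lclm(L_f,L_g) in ℚ(x)⟨Dx⟩.
h₀' ⇒ L via d/dx closure of L₀.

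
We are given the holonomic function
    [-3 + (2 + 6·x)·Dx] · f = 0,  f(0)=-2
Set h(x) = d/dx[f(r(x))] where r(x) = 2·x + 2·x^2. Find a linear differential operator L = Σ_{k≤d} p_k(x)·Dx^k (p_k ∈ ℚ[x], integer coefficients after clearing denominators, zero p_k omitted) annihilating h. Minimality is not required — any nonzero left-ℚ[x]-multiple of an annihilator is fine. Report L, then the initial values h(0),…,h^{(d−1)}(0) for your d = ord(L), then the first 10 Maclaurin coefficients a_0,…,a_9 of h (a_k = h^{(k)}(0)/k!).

f: a_k = -2, -3, 9/4, -27/8, 405/64, -1701/128, 15309/512, -72171/1024, 2814669/16384, -14073345/32768, …
h₀=f(r): pull back L_f along r ⇒ L₀.
Derive L from L₀ (diff closure).
L = -1 + (-1 - 8·x - 18·x^2 - 12·x^3)·Dx  (order 1).
h: a_k = -6, 6, -27, 117, -2025/4, 8829/4, -77679/8, 344493/8, -12306249/64, 55266705/64, …
ICs: h(0) = -6.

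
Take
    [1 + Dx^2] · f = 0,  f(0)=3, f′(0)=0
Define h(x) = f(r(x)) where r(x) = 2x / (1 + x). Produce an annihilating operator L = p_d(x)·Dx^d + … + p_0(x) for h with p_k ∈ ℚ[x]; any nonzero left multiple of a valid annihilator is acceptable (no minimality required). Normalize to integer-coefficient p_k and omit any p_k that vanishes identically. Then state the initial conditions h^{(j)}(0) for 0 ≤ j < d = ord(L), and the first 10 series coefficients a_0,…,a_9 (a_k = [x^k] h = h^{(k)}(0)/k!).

f: a_k = 3, 0, -3/2, 0, 1/8, 0, -1/240, 0, 1/13440, 0, …
Change of var in L_f (x↦r) gives L₀.
L = 4 + (2 + 6·x + 6·x^2 + 2·x^3)·Dx + (1 + 4·x + 6·x^2 + 4·x^3 + x^4)·Dx^2  (order 2).
h: a_k = 3, 0, -6, 12, -16, 16, -154/15, -12/5, 2354/105, -5168/105, …
ICs: h(0) = 3, h′(0) = 0.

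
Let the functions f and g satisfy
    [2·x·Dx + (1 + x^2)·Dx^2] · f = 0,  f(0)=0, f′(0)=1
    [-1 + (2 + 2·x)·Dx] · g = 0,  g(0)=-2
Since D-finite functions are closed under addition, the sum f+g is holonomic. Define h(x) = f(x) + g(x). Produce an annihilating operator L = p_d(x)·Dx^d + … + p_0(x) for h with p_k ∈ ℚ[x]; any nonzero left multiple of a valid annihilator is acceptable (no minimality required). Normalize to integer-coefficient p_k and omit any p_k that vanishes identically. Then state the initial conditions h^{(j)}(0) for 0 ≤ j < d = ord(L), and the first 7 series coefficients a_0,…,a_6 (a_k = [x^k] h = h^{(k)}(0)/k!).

L = (-4 - 10·x + 12·x^2 + 6·x^3)·Dx + (-11 - 16·x + 10·x^2 + 48·x^3 + 21·x^4)·Dx^2 + (-2 + 6·x + 12·x^2 + 12·x^3 + 14·x^4 + 6·x^5)·Dx^3  (order 3).
h: a_k = -2, 0, 1/4, -11/24, 5/64, 93/640, 21/512, …
ICs: h(0) = -2, h′(0) = 0, h′′(0) = 1/2.

f: a_k = 0, 1, 0, -1/3, 0, 1/5, 0, …
g: a_k = -2, -1, 1/4, -1/8, 5/64, -7/128, 21/512, …
Sum ⇒ L₀ = lclm(L_f,L_g) in ℚ(x)⟨Dx⟩.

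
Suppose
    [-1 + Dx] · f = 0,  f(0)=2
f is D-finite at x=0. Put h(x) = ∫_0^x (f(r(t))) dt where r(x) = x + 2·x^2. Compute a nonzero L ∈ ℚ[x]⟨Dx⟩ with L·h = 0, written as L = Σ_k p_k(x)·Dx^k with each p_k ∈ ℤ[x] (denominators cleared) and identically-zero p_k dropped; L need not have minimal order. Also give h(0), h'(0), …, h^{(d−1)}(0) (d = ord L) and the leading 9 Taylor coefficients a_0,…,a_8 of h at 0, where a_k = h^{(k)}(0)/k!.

L = (-1 - 4·x)·Dx + Dx^2  (order 2).
h: a_k = 0, 2, 1, 5/3, 13/12, 73/60, 281/360, 1741/2520, 1697/4032, …
ICs: h(0) = 0, h′(0) = 2.

f: a_k = 2, 2, 1, 1/3, 1/12, 1/60, 1/360, 1/2520, 1/20160, …
Substitute x→r, Dx→(1/r')Dx; clear ⇒ L₀.
Integrate: L := L₀·Dx.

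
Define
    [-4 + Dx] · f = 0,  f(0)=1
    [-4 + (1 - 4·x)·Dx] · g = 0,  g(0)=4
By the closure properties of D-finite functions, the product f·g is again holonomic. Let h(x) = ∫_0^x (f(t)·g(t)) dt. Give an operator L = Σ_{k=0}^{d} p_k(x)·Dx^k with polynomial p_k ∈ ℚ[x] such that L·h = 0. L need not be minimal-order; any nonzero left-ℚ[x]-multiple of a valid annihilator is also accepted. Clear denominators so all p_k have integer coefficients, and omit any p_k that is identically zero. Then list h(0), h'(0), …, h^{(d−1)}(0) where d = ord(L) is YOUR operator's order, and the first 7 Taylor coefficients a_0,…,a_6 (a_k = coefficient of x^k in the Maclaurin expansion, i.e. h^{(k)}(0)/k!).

f: a_k = 1, 4, 8, 32/3, 32/3, 128/15, 256/45, …
g: a_k = 4, 16, 64, 256, 1024, 4096, 16384, …
Product ⇒ symmetric product L₀, ord ≤ 1.
h=∫h₀ ⇒ L = L₀·Dx.
L = (8 - 16·x)·Dx + (-1 + 4·x)·Dx^2  (order 2).
h: a_k = 0, 4, 16, 160/3, 512/3, 1664/3, 83456/45, …
ICs: h(0) = 0, h′(0) = 4.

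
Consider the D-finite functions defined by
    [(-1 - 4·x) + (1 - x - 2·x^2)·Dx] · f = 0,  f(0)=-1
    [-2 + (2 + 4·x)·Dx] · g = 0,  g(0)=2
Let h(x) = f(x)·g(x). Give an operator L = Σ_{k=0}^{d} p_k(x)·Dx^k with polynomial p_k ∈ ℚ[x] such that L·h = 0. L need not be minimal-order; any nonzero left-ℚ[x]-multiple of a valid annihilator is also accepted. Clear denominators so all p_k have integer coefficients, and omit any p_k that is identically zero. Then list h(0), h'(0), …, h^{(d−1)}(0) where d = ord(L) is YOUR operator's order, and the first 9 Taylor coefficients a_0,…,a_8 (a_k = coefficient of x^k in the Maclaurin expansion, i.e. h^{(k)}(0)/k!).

f: a_k = -1, -1, -3, -5, -11, -21, -43, -85, -171, …
g: a_k = 2, 2, -1, 1, -5/4, 7/4, -21/8, 33/8, -429/64, …
L₀ := L_f ⊗_s L_g (sym. prod.), ord ≤ 1.
L = (2 + 5·x + 6·x^2) + (-1 - x + 4·x^2 + 4·x^3)·Dx  (order 1).
h: a_k = -2, -4, -7, -16, -115/4, -125/2, -939/8, -493/2, -30371/64, …
ICs: h(0) = -2.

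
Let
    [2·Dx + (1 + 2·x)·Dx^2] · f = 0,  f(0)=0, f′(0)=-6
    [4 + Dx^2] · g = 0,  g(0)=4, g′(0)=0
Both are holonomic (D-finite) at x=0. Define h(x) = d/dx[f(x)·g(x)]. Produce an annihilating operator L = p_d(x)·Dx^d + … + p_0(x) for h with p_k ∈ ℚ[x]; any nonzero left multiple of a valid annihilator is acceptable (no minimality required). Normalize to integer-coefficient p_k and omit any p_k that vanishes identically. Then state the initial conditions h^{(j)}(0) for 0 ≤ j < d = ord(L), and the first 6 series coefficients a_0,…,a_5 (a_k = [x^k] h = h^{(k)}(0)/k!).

f: a_k = 0, -6, 6, -8, 12, -96/5, …
g: a_k = 4, 0, -8, 0, 8/3, 0, …
Sym-product of L_f,L_g gives L₀ (≤ ord 4).
h₀' ⇒ L via d/dx closure of L₀.
L = (-400 - 1408·x - 2688·x^2 + 1536·x^3 + 11008·x^4 + 12288·x^5 + 4096·x^6) + (-192 - 512·x + 640·x^2 + 3840·x^3 + 5120·x^4 + 2048·x^5)·Dx + (-112 - 352·x - 224·x^2 + 2304·x^3 + 6272·x^4 + 6144·x^5 + 2048·x^6)·Dx^2 + (-48 - 128·x + 160·x^2 + 960·x^3 + 1280·x^4 + 512·x^5)·Dx^3 + (-3 + 112·x^2 + 480·x^3 + 880·x^4 + 768·x^5 + 256·x^6)·Dx^4  (order 4).
h: a_k = -24, 48, 48, 0, -144, 288, …
ICs: h(0) = -24, h′(0) = 48, h′′(0) = 96, h′′′(0) = 0.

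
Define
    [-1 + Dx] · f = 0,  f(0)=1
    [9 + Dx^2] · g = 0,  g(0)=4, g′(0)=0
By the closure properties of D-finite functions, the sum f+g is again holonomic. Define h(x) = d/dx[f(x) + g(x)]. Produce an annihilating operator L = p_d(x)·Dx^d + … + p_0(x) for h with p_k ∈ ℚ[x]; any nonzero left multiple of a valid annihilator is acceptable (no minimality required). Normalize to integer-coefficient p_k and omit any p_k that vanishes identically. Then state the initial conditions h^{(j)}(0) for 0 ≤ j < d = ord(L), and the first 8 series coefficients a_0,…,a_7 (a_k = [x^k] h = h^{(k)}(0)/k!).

f: a_k = 1, 1, 1/2, 1/6, 1/24, 1/120, 1/720, 1/5040, …
g: a_k = 4, 0, -18, 0, 27/2, 0, -81/20, 0, …
h₀=f+g: left-lcm gives L₀, ord ≤ 3.
h=h₀': d/dx-closure on L₀ ⇒ L.
L = 9 - 9·Dx + Dx^2 - Dx^3  (order 3).
h: a_k = 1, -35, 1/2, 325/6, 1/24, -583/24, 1/720, 5249/1008, …
ICs: h(0) = 1, h′(0) = -35, h′′(0) = 1.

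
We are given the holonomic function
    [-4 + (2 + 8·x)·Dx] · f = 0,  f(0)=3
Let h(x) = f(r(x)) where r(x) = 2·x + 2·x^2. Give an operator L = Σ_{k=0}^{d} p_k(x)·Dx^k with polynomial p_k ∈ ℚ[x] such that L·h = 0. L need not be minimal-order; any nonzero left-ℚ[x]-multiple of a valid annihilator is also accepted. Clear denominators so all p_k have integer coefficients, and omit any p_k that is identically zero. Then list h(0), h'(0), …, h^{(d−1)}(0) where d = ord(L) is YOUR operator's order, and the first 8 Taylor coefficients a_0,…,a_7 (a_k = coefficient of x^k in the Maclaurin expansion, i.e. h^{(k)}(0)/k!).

L = (-4 - 8·x) + (1 + 8·x + 8·x^2)·Dx  (order 1).
h: a_k = 3, 12, -12, 48, -216, 1056, -5472, 29568, …
ICs: h(0) = 3.

f: a_k = 3, 6, -6, 12, -30, 84, -252, 792, …
Change of var in L_f (x↦r) gives L₀.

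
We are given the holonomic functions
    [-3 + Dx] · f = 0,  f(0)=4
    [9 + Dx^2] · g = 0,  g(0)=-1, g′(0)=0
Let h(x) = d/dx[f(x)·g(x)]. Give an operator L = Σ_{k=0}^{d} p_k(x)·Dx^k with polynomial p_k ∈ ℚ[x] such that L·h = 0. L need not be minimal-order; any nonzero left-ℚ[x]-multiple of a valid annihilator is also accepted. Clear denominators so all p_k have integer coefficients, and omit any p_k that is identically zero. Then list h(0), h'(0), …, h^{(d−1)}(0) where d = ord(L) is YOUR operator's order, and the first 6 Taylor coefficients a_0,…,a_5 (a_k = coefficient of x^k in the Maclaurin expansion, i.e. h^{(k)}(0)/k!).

f: a_k = 4, 12, 18, 18, 27/2, 81/10, …
g: a_k = -1, 0, 9/2, 0, -27/8, 0, …
L₀ := L_f ⊗_s L_g (sym. prod.), ord ≤ 2.
h₀' ⇒ L via d/dx closure of L₀.
L = 18 - 6·Dx + Dx^2  (order 2).
h: a_k = -12, 0, 108, 216, 162, 0, …
ICs: h(0) = -12, h′(0) = 0.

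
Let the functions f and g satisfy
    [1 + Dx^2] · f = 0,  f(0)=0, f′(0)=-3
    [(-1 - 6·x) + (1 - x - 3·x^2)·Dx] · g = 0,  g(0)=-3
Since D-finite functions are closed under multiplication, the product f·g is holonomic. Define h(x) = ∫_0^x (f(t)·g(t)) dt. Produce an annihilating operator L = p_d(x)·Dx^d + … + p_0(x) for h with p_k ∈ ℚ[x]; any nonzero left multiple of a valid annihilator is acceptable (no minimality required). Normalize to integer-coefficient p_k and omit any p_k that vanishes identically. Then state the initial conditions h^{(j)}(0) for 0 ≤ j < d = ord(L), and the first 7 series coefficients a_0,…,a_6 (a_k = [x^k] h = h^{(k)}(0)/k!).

L = (5 + x + 3·x^2)·Dx + (2 + 12·x)·Dx^2 + (-1 + x + 3·x^2)·Dx^3  (order 3).
h: a_k = 0, 0, 9/2, 3, 69/8, 123/10, 2201/80, …
ICs: h(0) = 0, h′(0) = 0, h′′(0) = 9.

f: a_k = 0, -3, 0, 1/2, 0, -1/40, 0, …
g: a_k = -3, -3, -12, -21, -57, -120, -291, …
Product ⇒ symmetric product L₀, ord ≤ 2.
h=∫₀ˣh₀: take L = L₀·Dx.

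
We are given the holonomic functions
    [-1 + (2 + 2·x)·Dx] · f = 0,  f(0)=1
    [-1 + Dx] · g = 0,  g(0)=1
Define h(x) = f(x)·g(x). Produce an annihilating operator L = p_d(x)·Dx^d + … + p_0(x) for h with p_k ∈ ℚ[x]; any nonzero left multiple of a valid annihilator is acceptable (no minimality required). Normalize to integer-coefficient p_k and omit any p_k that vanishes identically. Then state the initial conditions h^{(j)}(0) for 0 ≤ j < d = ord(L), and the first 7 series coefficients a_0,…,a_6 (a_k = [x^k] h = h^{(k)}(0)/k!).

f: a_k = 1, 1/2, -1/8, 1/16, -5/128, 7/256, -21/1024, …
g: a_k = 1, 1, 1/2, 1/6, 1/24, 1/120, 1/720, …
Sym-product of L_f,L_g gives L₀ (≤ ord 1).
L = (-3 - 2·x) + (2 + 2·x)·Dx  (order 1).
h: a_k = 1, 3/2, 7/8, 17/48, 11/128, 107/3840, -89/46080, …
ICs: h(0) = 1.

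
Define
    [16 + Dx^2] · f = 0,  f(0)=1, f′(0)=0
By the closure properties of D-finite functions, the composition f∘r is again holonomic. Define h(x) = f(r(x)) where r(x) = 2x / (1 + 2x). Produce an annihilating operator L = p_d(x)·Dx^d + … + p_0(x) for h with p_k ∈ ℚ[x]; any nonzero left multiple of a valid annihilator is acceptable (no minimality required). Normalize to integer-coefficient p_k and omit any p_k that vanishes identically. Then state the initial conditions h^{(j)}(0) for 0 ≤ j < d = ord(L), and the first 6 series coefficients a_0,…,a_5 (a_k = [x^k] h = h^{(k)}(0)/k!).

L = 64 + (4 + 24·x + 48·x^2 + 32·x^3)·Dx + (1 + 8·x + 24·x^2 + 32·x^3 + 16·x^4)·Dx^2  (order 2).
h: a_k = 1, 0, -32, 128, -640/3, -1024/3, …
ICs: h(0) = 1, h′(0) = 0.

f: a_k = 1, 0, -8, 0, 32/3, 0, …
Change of var in L_f (x↦r) gives L₀.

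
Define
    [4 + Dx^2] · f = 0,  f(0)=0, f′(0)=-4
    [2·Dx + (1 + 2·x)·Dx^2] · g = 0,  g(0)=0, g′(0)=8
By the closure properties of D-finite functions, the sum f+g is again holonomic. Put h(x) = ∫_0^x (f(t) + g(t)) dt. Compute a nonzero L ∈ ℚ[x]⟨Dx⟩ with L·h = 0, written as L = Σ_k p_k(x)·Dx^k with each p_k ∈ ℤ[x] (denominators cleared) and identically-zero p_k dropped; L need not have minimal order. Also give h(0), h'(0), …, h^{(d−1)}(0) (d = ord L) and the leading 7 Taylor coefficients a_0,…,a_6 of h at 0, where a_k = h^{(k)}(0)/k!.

f: a_k = 0, -4, 0, 8/3, 0, -8/15, 0, …
g: a_k = 0, 8, -8, 32/3, -16, 128/5, -128/3, …
f+g: L₀ = lclm(L_f,L_g), ord ≤ 2+2.
h=∫h₀ ⇒ L = L₀·Dx.
L = (56 + 32·x + 32·x^2)·Dx^2 + (12 + 40·x + 48·x^2 + 32·x^3)·Dx^3 + (14 + 8·x + 8·x^2)·Dx^4 + (3 + 10·x + 12·x^2 + 8·x^3)·Dx^5  (order 5).
h: a_k = 0, 0, 2, -8/3, 10/3, -16/5, 188/45, …
ICs: h(0) = 0, h′(0) = 0, h′′(0) = 4, h′′′(0) = -16, h′′′′(0) = 80.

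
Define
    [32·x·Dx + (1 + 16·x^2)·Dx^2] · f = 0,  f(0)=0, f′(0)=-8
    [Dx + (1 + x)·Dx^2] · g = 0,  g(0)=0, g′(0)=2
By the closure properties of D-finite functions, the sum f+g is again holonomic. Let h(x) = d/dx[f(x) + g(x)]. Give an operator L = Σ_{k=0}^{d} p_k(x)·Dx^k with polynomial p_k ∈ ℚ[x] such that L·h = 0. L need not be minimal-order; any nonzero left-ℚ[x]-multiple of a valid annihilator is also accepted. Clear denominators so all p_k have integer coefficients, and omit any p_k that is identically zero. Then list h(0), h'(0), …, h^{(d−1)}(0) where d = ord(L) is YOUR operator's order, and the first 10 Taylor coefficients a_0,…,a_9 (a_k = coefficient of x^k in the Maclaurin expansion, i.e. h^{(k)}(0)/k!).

f: a_k = 0, -8, 0, 128/3, 0, -2048/5, 0, 32768/7, 0, -524288/9, …
g: a_k = 0, 2, -1, 2/3, -1/2, 2/5, -1/3, 2/7, -1/4, 2/9, …
Weyl lclm of L_f,L_g ⇒ L₀ (ord ≤ 4).
Derive L from L₀ (diff closure).
L = (-32 - 96·x + 1536·x^2 + 512·x^3) + (-34 - 64·x + 1440·x^2 + 3072·x^3 + 1024·x^4)·Dx + (-1 + 31·x + 32·x^2 + 512·x^3 + 768·x^4 + 256·x^5)·Dx^2  (order 2).
h: a_k = -6, -2, 130, -2, -2046, -2, 32770, -2, -524286, -2, …
ICs: h(0) = -6, h′(0) = -2.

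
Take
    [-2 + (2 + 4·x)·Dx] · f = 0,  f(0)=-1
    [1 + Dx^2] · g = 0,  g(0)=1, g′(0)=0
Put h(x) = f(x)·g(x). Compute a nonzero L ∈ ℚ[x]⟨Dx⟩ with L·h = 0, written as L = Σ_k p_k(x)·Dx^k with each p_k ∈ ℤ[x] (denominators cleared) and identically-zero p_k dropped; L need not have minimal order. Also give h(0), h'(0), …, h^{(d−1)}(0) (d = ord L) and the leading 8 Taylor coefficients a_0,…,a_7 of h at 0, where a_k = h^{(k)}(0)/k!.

L = (4 + 4·x + 4·x^2) + (-2 - 4·x)·Dx + (1 + 4·x + 4·x^2)·Dx^2  (order 2).
h: a_k = -1, -1, 1, 0, 1/3, -2/3, 46/45, -74/45, …
ICs: h(0) = -1, h′(0) = -1.

f: a_k = -1, -1, 1/2, -1/2, 5/8, -7/8, 21/16, -33/16, …
g: a_k = 1, 0, -1/2, 0, 1/24, 0, -1/720, 0, …
Product ⇒ symmetric product L₀, ord ≤ 2.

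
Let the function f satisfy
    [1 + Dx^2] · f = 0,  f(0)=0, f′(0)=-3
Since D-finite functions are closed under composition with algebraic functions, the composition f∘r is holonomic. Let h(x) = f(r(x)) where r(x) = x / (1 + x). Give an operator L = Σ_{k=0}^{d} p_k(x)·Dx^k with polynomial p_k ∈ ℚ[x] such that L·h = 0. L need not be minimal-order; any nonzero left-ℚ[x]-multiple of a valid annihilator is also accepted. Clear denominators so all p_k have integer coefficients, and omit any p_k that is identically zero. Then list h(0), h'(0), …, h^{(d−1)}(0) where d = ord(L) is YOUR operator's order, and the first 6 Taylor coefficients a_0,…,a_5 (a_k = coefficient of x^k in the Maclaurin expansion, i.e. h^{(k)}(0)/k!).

L = 1 + (2 + 6·x + 6·x^2 + 2·x^3)·Dx + (1 + 4·x + 6·x^2 + 4·x^3 + x^4)·Dx^2  (order 2).
h: a_k = 0, -3, 3, -5/2, 3/2, -1/40, …
ICs: h(0) = 0, h′(0) = -3.

f: a_k = 0, -3, 0, 1/2, 0, -1/40, …
f∘r: x↦r, Dx↦Dx/r' in L_f ⇒ L₀.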